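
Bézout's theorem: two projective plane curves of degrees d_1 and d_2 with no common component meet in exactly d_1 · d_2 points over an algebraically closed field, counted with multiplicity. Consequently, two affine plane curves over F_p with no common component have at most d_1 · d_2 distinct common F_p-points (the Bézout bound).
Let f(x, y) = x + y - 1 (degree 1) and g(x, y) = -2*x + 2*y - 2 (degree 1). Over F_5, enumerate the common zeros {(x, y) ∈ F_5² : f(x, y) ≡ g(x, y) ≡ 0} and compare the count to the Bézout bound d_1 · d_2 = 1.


Common zeros: {(0, 1)}; count = 1; Bézout bound = 1.

deg(f) = 1, deg(g) = 1, so Bézout bound = 1.
Scan x ∈ F_5. For each x, list the y ∈ F_5 with f(x, y) ≡ 0 and those with g(x, y) ≡ 0 (mod 5); the common zeros in that column are the intersection.
  x = 0: f ≡ 0 at y ∈ {1}; g ≡ 0 at y ∈ {1}; common: {1}.
  x = 1: f ≡ 0 at y ∈ {0}; g ≡ 0 at y ∈ {2}; common: ∅.
  x = 2: f ≡ 0 at y ∈ {4}; g ≡ 0 at y ∈ {3}; common: ∅.
  x = 3: f ≡ 0 at y ∈ {3}; g ≡ 0 at y ∈ {4}; common: ∅.
  x = 4: f ≡ 0 at y ∈ {2}; g ≡ 0 at y ∈ {0}; common: ∅.
Collecting: common zeros = {(0, 1)}, so the count is 1.
Comparison with the Bézout bound: 1 ≤ 1 = deg(f)·deg(g), as expected for curves with no common component (the bound is attained).


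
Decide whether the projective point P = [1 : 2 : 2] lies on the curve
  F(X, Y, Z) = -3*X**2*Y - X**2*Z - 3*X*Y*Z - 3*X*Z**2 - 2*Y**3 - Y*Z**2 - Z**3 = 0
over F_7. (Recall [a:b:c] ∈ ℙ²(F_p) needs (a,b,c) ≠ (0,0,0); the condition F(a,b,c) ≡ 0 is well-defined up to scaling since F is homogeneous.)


F(1,2,2) ≡ 6 (mod 7); P is NOT on the curve.

Evaluate F(1, 2, 2) term-by-term (mod 7).
  -3*X**2*Y ↦ -3·1·2·1 = -6
  -X**2*Z ↦ -1·1·1·2 = -2
  -3*X*Y*Z ↦ -3·1·2·2 = -12
  -3*X*Z**2 ↦ -3·1·1·4 = -12
  -2*Y**3 ↦ -2·1·8·1 = -16
  -Y*Z**2 ↦ -1·1·2·4 = -8
  -Z**3 ↦ -1·1·1·8 = -8
Sum: F(1, 2, 2) = (-6) + (-2) + (-12) + (-12) + (-16) + (-8) + (-8) = -64.
Reducing mod 7: -64 ≡ 6 (mod 7).
Since F(a, b, c) ≡ 6 ≠ 0 (mod 7), P does NOT lie on the curve.


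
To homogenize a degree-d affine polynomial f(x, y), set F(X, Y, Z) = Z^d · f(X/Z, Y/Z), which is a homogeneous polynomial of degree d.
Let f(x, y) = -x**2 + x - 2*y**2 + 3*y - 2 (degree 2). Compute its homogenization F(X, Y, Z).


F(X, Y, Z) = -X**2 + X*Z - 2*Y**2 + 3*Y*Z - 2*Z**2

deg(f) = 2.
Substitute x = X/Z, y = Y/Z into f, then multiply by Z^2.
  monomial -1·x^2·y^0 ↦ -1·X^2·Y^0·Z^0.
  monomial 1·x^1·y^0 ↦ 1·X^1·Y^0·Z^1.
  monomial -2·x^0·y^2 ↦ -2·X^0·Y^2·Z^0.
  monomial 3·x^0·y^1 ↦ 3·X^0·Y^1·Z^1.
  monomial -2·x^0·y^0 ↦ -2·X^0·Y^0·Z^2.
Collecting: F(X, Y, Z) = -X**2 + X*Z - 2*Y**2 + 3*Y*Z - 2*Z**2.


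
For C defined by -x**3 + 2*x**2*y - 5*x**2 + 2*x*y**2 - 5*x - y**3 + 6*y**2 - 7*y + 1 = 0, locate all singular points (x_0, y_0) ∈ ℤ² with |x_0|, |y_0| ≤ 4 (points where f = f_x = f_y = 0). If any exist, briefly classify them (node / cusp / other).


Singular points: {(-1, 1)}; classification: cusp.

Compute partial derivatives:
  f_x = -3*x**2 + 4*x*y - 10*x + 2*y**2 - 5.
  f_y = 2*x**2 + 4*x*y - 3*y**2 + 12*y - 7.
Scan x_0 ∈ {−4, ..., 4}. For each x_0, f_y(x_0, y) is a polynomial in y; find its integer roots y ∈ {−4, ..., 4}, then test f_x and f at those candidates.
  x = -4: f_y(-4, y) = -3*y**2 - 4*y + 25; no integer root y with |y| ≤ 4.
  x = -3: f_y(-3, y) = 11 - 3*y**2; no integer root y with |y| ≤ 4.
  x = -2: f_y(-2, y) = -3*y**2 + 4*y + 1; no integer root y with |y| ≤ 4.
  x = -1: f_y(-1, y) = -3*y**2 + 8*y - 5; vanishes at y ∈ {1}. (-1, 1): f_x = 0, f = 0 — SINGULAR.
  x = 0: f_y(0, y) = -3*y**2 + 12*y - 7; no integer root y with |y| ≤ 4.
  x = 1: f_y(1, y) = -3*y**2 + 16*y - 5; no integer root y with |y| ≤ 4.
  x = 2: f_y(2, y) = -3*y**2 + 20*y + 1; no integer root y with |y| ≤ 4.
  x = 3: f_y(3, y) = -3*y**2 + 24*y + 11; no integer root y with |y| ≤ 4.
  x = 4: f_y(4, y) = -3*y**2 + 28*y + 25; no integer root y with |y| ≤ 4.
Only singular point on the grid: (-1, 1).
Classify: substitute x = -1 + u, y = 1 + v and expand: f = -u**3 + 2*u**2*v + 2*u*v**2 - v**3 + v**2.
No constant or linear terms (consistent with a singular point). Quadratic part: v**2. Cubic part: -u**3 + 2*u**2*v + 2*u*v**2 - v**3.
The quadratic part v**2 is a perfect square, so there is a single (double) tangent line v = 0, i.e. y = 1. Restricting the cubic part to that line (v = 0) leaves -u**3 ≠ 0, so f is not divisible by v and the branch is v² ≈ u**3 to lowest order — this is a cusp.
Classification: cusp.


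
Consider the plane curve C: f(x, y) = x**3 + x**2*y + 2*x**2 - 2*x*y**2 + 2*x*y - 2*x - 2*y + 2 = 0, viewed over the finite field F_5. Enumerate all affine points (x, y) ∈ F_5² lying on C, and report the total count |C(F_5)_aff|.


Affine F_5-points: {(0, 1), (1, 4), (2, 2), (4, 0), (4, 4)}; count = 5.

For each of the 25 pairs (x, y) ∈ F_5², evaluate f(x, y) mod 5. Record the zeros.
  x = 0: [0↦2, 1↦0, 2↦3, 3↦1, 4↦4]  zeros at y ∈ {1}
  x = 1: [0↦3, 1↦2, 2↦2, 3↦3, 4↦0]  zeros at y ∈ {4}
  x = 2: [0↦4, 1↦1, 2↦0, 3↦1, 4↦4]  zeros at y ∈ {2}
  x = 3: [0↦1, 1↦3, 2↦3, 3↦1, 4↦2]  zeros at y ∈ ∅
  x = 4: [0↦0, 1↦4, 2↦2, 3↦4, 4↦0]  zeros at y ∈ {0, 4}
Collecting zeros: affine points = {(0, 1), (1, 4), (2, 2), (4, 0), (4, 4)}.
Total count |C(F_5)_aff| = 5.


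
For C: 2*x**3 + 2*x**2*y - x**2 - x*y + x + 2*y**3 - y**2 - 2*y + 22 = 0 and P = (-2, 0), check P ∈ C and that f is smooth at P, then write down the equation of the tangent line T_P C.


Tangent line at P: 29*x + 8*y + 58 = 0.

Step 1: f(-2, 0) = 0, so P lies on C.
Step 2: partial derivatives
  f_x(x, y) = 6*x**2 + 4*x*y - 2*x - y + 1, f_y(x, y) = 2*x**2 - x + 6*y**2 - 2*y - 2.
  f_x(P) = 29, f_y(P) = 8 (gradient nonzero, so P is smooth).
Step 3: tangent line at P: 29·(x − -2) + 8·(y − 0) = 0.
Expanding: 29*x + 8*y + 58 = 0.


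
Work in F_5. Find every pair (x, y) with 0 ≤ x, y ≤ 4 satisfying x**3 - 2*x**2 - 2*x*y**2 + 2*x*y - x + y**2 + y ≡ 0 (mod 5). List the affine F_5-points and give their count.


Affine F_5-points: {(0, 0), (0, 4), (1, 1), (1, 2), (2, 1), (2, 4), (3, 2), (4, 1)}; count = 8.

For each of the 25 pairs (x, y) ∈ F_5², evaluate f(x, y) mod 5. Record the zeros.
  x = 0: [0↦0, 1↦2, 2↦1, 3↦2, 4↦0]  zeros at y ∈ {0, 4}
  x = 1: [0↦3, 1↦0, 2↦0, 3↦3, 4↦4]  zeros at y ∈ {1, 2}
  x = 2: [0↦3, 1↦0, 2↦1, 3↦1, 4↦0]  zeros at y ∈ {1, 4}
  x = 3: [0↦1, 1↦3, 2↦0, 3↦2, 4↦4]  zeros at y ∈ {2}
  x = 4: [0↦3, 1↦0, 2↦3, 3↦2, 4↦2]  zeros at y ∈ {1}
Collecting zeros: affine points = {(0, 0), (0, 4), (1, 1), (1, 2), (2, 1), (2, 4), (3, 2), (4, 1)}.
Total count |C(F_5)_aff| = 8.


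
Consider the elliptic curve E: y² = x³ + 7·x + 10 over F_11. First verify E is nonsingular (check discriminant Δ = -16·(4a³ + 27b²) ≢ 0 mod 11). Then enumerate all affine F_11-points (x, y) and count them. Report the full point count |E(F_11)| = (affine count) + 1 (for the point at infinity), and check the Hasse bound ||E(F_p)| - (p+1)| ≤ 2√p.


Affine points = {(3, 5), (3, 6), (4, 5), (4, 6), (5, 4), (5, 7), (6, 2), (6, 9)}; affine count = 8; |E(F_11)| = 9.

Discriminant check: Δ ∝ 4a³ + 27b² = 4·7³ + 27·10² = 4·343 + 27·100 ≡ 2 (mod 11). Nonzero ⇒ E is nonsingular.
For each x ∈ F_11, compute rhs = x³ + 7·x + 10 mod 11, then count y ∈ F_11 with y² ≡ rhs.
  x = 0: rhs = 10, matching y values: none (0 points).
  x = 1: rhs = 7, matching y values: none (0 points).
  x = 2: rhs = 10, matching y values: none (0 points).
  x = 3: rhs = 3, matching y values: 5, 6 (2 points).
  x = 4: rhs = 3, matching y values: 5, 6 (2 points).
  x = 5: rhs = 5, matching y values: 4, 7 (2 points).
  x = 6: rhs = 4, matching y values: 2, 9 (2 points).
  x = 7: rhs = 6, matching y values: none (0 points).
  x = 8: rhs = 6, matching y values: none (0 points).
  x = 9: rhs = 10, matching y values: none (0 points).
  x = 10: rhs = 2, matching y values: none (0 points).
Total affine count: 8.
Full point count |E(F_11)| = 8 + 1 = 9.
Hasse bound: |9 − (11+1)| = |-3| = 3 ≤ 2√11 ≈ 6.6332 ✓.


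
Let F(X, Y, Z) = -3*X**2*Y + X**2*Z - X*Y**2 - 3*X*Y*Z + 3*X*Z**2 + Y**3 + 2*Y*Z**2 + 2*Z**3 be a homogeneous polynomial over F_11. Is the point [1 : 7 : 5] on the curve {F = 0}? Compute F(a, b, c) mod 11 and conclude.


F(1,7,5) ≡ 1 (mod 11); P is NOT on the curve.

Evaluate F(1, 7, 5) term-by-term (mod 11).
  -3*X**2*Y ↦ -3·1·7·1 = -21
  X**2*Z ↦ 1·1·1·5 = 5
  -X*Y**2 ↦ -1·1·49·1 = -49
  -3*X*Y*Z ↦ -3·1·7·5 = -105
  3*X*Z**2 ↦ 3·1·1·25 = 75
  Y**3 ↦ 1·1·343·1 = 343
  2*Y*Z**2 ↦ 2·1·7·25 = 350
  2*Z**3 ↦ 2·1·1·125 = 250
Sum: F(1, 7, 5) = (-21) + (5) + (-49) + (-105) + (75) + (343) + (350) + (250) = 848.
Reducing mod 11: 848 ≡ 1 (mod 11).
Since F(a, b, c) ≡ 1 ≠ 0 (mod 11), P does NOT lie on the curve.


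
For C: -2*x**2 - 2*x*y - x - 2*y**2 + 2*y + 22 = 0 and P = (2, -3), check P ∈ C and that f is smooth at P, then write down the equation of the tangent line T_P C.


Tangent line at P: -3*x + 10*y + 36 = 0.

Step 1: f(2, -3) = 0, so P lies on C.
Step 2: partial derivatives
  f_x(x, y) = -4*x - 2*y - 1, f_y(x, y) = -2*x - 4*y + 2.
  f_x(P) = -3, f_y(P) = 10 (gradient nonzero, so P is smooth).
Step 3: tangent line at P: -3·(x − 2) + 10·(y − -3) = 0.
Expanding: -3*x + 10*y + 36 = 0.


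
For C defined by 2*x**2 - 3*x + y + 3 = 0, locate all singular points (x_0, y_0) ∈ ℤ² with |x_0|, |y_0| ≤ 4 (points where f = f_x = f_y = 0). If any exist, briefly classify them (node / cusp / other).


No singular points in the scanned grid; C is smooth there.

Compute partial derivatives:
  f_x = 4*x - 3.
  f_y = 1.
f_y = 1 is a nonzero constant, so f_y never vanishes: no point (x, y) can satisfy f = f_x = f_y = 0. In particular no (x, y) ∈ {−4, ..., 4}² is singular; the curve is smooth.


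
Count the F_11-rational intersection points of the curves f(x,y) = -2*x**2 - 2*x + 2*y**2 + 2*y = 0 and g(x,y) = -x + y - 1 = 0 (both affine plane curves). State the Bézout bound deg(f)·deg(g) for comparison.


Common zeros: {(10, 0)}; count = 1; Bézout bound = 2.

deg(f) = 2, deg(g) = 1, so Bézout bound = 2.
Scan x ∈ F_11. For each x, list the y ∈ F_11 with f(x, y) ≡ 0 and those with g(x, y) ≡ 0 (mod 11); the common zeros in that column are the intersection.
  x = 0: f ≡ 0 at y ∈ {0, 10}; g ≡ 0 at y ∈ {1}; common: ∅.
  x = 1: f ≡ 0 at y ∈ {1, 9}; g ≡ 0 at y ∈ {2}; common: ∅.
  x = 2: f ≡ 0 at y ∈ {2, 8}; g ≡ 0 at y ∈ {3}; common: ∅.
  x = 3: f ≡ 0 at y ∈ {3, 7}; g ≡ 0 at y ∈ {4}; common: ∅.
  x = 4: f ≡ 0 at y ∈ {4, 6}; g ≡ 0 at y ∈ {5}; common: ∅.
  x = 5: f ≡ 0 at y ∈ {5}; g ≡ 0 at y ∈ {6}; common: ∅.
  x = 6: f ≡ 0 at y ∈ {4, 6}; g ≡ 0 at y ∈ {7}; common: ∅.
  x = 7: f ≡ 0 at y ∈ {3, 7}; g ≡ 0 at y ∈ {8}; common: ∅.
  x = 8: f ≡ 0 at y ∈ {2, 8}; g ≡ 0 at y ∈ {9}; common: ∅.
  x = 9: f ≡ 0 at y ∈ {1, 9}; g ≡ 0 at y ∈ {10}; common: ∅.
  x = 10: f ≡ 0 at y ∈ {0, 10}; g ≡ 0 at y ∈ {0}; common: {0}.
Collecting: common zeros = {(10, 0)}, so the count is 1.
Comparison with the Bézout bound: 1 ≤ 2 = deg(f)·deg(g), as expected for curves with no common component (the affine F_11-count falls short of the bound because intersections may lie at infinity, over extension fields, or carry multiplicity).


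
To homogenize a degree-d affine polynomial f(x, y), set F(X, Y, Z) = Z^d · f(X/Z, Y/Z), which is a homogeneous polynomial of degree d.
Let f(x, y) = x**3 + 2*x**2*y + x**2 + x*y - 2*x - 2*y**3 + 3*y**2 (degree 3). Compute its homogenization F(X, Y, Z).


F(X, Y, Z) = X**3 + 2*X**2*Y + X**2*Z + X*Y*Z - 2*X*Z**2 - 2*Y**3 + 3*Y**2*Z

deg(f) = 3.
Substitute x = X/Z, y = Y/Z into f, then multiply by Z^3.
  monomial 1·x^3·y^0 ↦ 1·X^3·Y^0·Z^0.
  monomial 2·x^2·y^1 ↦ 2·X^2·Y^1·Z^0.
  monomial 1·x^2·y^0 ↦ 1·X^2·Y^0·Z^1.
  monomial 1·x^1·y^1 ↦ 1·X^1·Y^1·Z^1.
  monomial -2·x^1·y^0 ↦ -2·X^1·Y^0·Z^2.
  monomial -2·x^0·y^3 ↦ -2·X^0·Y^3·Z^0.
  monomial 3·x^0·y^2 ↦ 3·X^0·Y^2·Z^1.
Collecting: F(X, Y, Z) = X**3 + 2*X**2*Y + X**2*Z + X*Y*Z - 2*X*Z**2 - 2*Y**3 + 3*Y**2*Z.


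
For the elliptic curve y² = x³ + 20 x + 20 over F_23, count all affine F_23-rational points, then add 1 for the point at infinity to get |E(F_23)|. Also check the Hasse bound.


Affine points = {(1, 8), (1, 15), (4, 7), (4, 16), (8, 5), (8, 18), (9, 3), (9, 20), (10, 1), (10, 22), (13, 4), (13, 19), (14, 10), (14, 13), (17, 11), (17, 12), (18, 5), (18, 18), (20, 5), (20, 18), (21, 8), (21, 15)}; affine count = 22; |E(F_23)| = 23.

Discriminant check: Δ ∝ 4a³ + 27b² = 4·20³ + 27·20² = 4·8000 + 27·400 ≡ 20 (mod 23). Nonzero ⇒ E is nonsingular.
For each x ∈ F_23, compute rhs = x³ + 20·x + 20 mod 23, then count y ∈ F_23 with y² ≡ rhs.
  x = 0: rhs = 20, matching y values: none (0 points).
  x = 1: rhs = 18, matching y values: 8, 15 (2 points).
  x = 2: rhs = 22, matching y values: none (0 points).
  x = 3: rhs = 15, matching y values: none (0 points).
  x = 4: rhs = 3, matching y values: 7, 16 (2 points).
  x = 5: rhs = 15, matching y values: none (0 points).
  x = 6: rhs = 11, matching y values: none (0 points).
  x = 7: rhs = 20, matching y values: none (0 points).
  x = 8: rhs = 2, matching y values: 5, 18 (2 points).
  x = 9: rhs = 9, matching y values: 3, 20 (2 points).
  x = 10: rhs = 1, matching y values: 1, 22 (2 points).
  x = 11: rhs = 7, matching y values: none (0 points).
  x = 12: rhs = 10, matching y values: none (0 points).
  x = 13: rhs = 16, matching y values: 4, 19 (2 points).
  x = 14: rhs = 8, matching y values: 10, 13 (2 points).
  x = 15: rhs = 15, matching y values: none (0 points).
  x = 16: rhs = 20, matching y values: none (0 points).
  x = 17: rhs = 6, matching y values: 11, 12 (2 points).
  x = 18: rhs = 2, matching y values: 5, 18 (2 points).
  x = 19: rhs = 14, matching y values: none (0 points).
  x = 20: rhs = 2, matching y values: 5, 18 (2 points).
  x = 21: rhs = 18, matching y values: 8, 15 (2 points).
  x = 22: rhs = 22, matching y values: none (0 points).
Total affine count: 22.
Full point count |E(F_23)| = 22 + 1 = 23.
Hasse bound: |23 − (23+1)| = |-1| = 1 ≤ 2√23 ≈ 9.5917 ✓.


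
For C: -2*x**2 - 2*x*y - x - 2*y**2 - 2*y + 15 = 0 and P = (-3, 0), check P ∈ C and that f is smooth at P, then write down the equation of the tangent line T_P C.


Tangent line at P: 11*x + 4*y + 33 = 0.

Step 1: f(-3, 0) = 0, so P lies on C.
Step 2: partial derivatives
  f_x(x, y) = -4*x - 2*y - 1, f_y(x, y) = -2*x - 4*y - 2.
  f_x(P) = 11, f_y(P) = 4 (gradient nonzero, so P is smooth).
Step 3: tangent line at P: 11·(x − -3) + 4·(y − 0) = 0.
Expanding: 11*x + 4*y + 33 = 0.


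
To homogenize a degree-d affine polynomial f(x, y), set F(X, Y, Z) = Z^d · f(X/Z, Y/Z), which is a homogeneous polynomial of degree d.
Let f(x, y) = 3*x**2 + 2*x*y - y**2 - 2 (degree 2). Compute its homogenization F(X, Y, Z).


F(X, Y, Z) = 3*X**2 + 2*X*Y - Y**2 - 2*Z**2

deg(f) = 2.
Substitute x = X/Z, y = Y/Z into f, then multiply by Z^2.
  monomial 3·x^2·y^0 ↦ 3·X^2·Y^0·Z^0.
  monomial 2·x^1·y^1 ↦ 2·X^1·Y^1·Z^0.
  monomial -1·x^0·y^2 ↦ -1·X^0·Y^2·Z^0.
  monomial -2·x^0·y^0 ↦ -2·X^0·Y^0·Z^2.
Collecting: F(X, Y, Z) = 3*X**2 + 2*X*Y - Y**2 - 2*Z**2.


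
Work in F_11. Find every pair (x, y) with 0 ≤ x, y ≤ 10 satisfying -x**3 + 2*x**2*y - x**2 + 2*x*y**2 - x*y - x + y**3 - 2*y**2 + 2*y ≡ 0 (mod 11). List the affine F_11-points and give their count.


Affine F_11-points: {(0, 0), (1, 2), (1, 3), (1, 6), (2, 3), (4, 5), (4, 6), (5, 1), (6, 6), (8, 10), (9, 4), (10, 8), (10, 9)}; count = 13.

For each of the 121 pairs (x, y) ∈ F_11², evaluate f(x, y) mod 11. Record the zeros.
  x = 0: [0↦0, 1↦1, 2↦4, 3↦4, 4↦7, 5↦8, 6↦2, 7↦6, 8↦4, 9↦2, 10↦6]  zeros at y ∈ {0}
  x = 1: [0↦8, 1↦1, 2↦0, 3↦0, 4↦7, 5↦5, 6↦0, 7↦9, 8↦5, 9↦5, 10↦4]  zeros at y ∈ {2, 3, 6}
  x = 2: [0↦8, 1↦8, 2↦7, 3↦0, 4↦4, 5↦3, 6↦3, 7↦10, 8↦8, 9↦3, 10↦1]  zeros at y ∈ {3}
  x = 3: [0↦5, 1↦5, 2↦8, 3↦9, 4↦3, 5↦7, 6↦5, 7↦3, 8↦7, 9↦1, 10↦2]  zeros at y ∈ ∅
  x = 4: [0↦4, 1↦8, 2↦8, 3↦10, 4↦9, 5↦0, 6↦0, 7↦4, 8↦7, 9↦4, 10↦1]  zeros at y ∈ {5, 6}
  x = 5: [0↦10, 1↦0, 2↦1, 3↦8, 4↦5, 5↦9, 6↦4, 7↦7, 8↦2, 9↦6, 10↦3]  zeros at y ∈ {1}
  x = 6: [0↦6, 1↦8, 2↦3, 3↦8, 4↦7, 5↦6, 6↦0, 7↦6, 8↦8, 9↦1, 10↦2]  zeros at y ∈ {6}
  x = 7: [0↦8, 1↦4, 2↦8, 3↦4, 4↦9, 5↦7, 6↦4, 7↦6, 8↦8, 9↦5, 10↦3]  zeros at y ∈ ∅
  x = 8: [0↦10, 1↦4, 2↦10, 3↦1, 4↦5, 5↦6, 6↦10, 7↦1, 8↦7, 9↦1, 10↦0]  zeros at y ∈ {10}
  x = 9: [0↦6, 1↦2, 2↦3, 3↦4, 4↦0, 5↦8, 6↦1, 7↦7, 8↦10, 9↦5, 10↦9]  zeros at y ∈ {4}
  x = 10: [0↦1, 1↦3, 2↦3, 3↦7, 4↦10, 5↦7, 6↦4, 7↦7, 8↦0, 9↦0, 10↦2]  zeros at y ∈ {8, 9}
Collecting zeros: affine points = {(0, 0), (1, 2), (1, 3), (1, 6), (2, 3), (4, 5), (4, 6), (5, 1), (6, 6), (8, 10), (9, 4), (10, 8), (10, 9)}.
Total count |C(F_11)_aff| = 13.


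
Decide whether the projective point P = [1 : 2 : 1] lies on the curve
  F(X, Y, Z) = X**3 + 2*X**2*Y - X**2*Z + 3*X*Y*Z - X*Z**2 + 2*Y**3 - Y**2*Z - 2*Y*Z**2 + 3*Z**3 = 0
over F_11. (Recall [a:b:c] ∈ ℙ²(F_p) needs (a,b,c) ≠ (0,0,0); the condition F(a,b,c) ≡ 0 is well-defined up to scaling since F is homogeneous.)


F(1,2,1) ≡ 9 (mod 11); P is NOT on the curve.

Evaluate F(1, 2, 1) term-by-term (mod 11).
  X**3 ↦ 1·1·1·1 = 1
  2*X**2*Y ↦ 2·1·2·1 = 4
  -X**2*Z ↦ -1·1·1·1 = -1
  3*X*Y*Z ↦ 3·1·2·1 = 6
  -X*Z**2 ↦ -1·1·1·1 = -1
  2*Y**3 ↦ 2·1·8·1 = 16
  -Y**2*Z ↦ -1·1·4·1 = -4
  -2*Y*Z**2 ↦ -2·1·2·1 = -4
  3*Z**3 ↦ 3·1·1·1 = 3
Sum: F(1, 2, 1) = (1) + (4) + (-1) + (6) + (-1) + (16) + (-4) + (-4) + (3) = 20.
Reducing mod 11: 20 ≡ 9 (mod 11).
Since F(a, b, c) ≡ 9 ≠ 0 (mod 11), P does NOT lie on the curve.


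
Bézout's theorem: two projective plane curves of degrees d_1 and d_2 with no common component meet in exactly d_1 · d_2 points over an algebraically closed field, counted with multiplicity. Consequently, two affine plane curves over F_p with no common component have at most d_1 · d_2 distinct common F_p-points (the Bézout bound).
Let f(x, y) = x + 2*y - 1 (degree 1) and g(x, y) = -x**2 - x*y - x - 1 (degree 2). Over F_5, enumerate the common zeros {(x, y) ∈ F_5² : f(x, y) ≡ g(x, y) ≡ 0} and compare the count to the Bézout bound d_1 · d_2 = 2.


Common zeros: {(3, 4), (4, 1)}; count = 2; Bézout bound = 2.

deg(f) = 1, deg(g) = 2, so Bézout bound = 2.
Scan x ∈ F_5. For each x, list the y ∈ F_5 with f(x, y) ≡ 0 and those with g(x, y) ≡ 0 (mod 5); the common zeros in that column are the intersection.
  x = 0: f ≡ 0 at y ∈ {3}; g ≡ 0 at y ∈ ∅; common: ∅.
  x = 1: f ≡ 0 at y ∈ {0}; g ≡ 0 at y ∈ {2}; common: ∅.
  x = 2: f ≡ 0 at y ∈ {2}; g ≡ 0 at y ∈ {4}; common: ∅.
  x = 3: f ≡ 0 at y ∈ {4}; g ≡ 0 at y ∈ {4}; common: {4}.
  x = 4: f ≡ 0 at y ∈ {1}; g ≡ 0 at y ∈ {1}; common: {1}.
Collecting: common zeros = {(3, 4), (4, 1)}, so the count is 2.
Comparison with the Bézout bound: 2 ≤ 2 = deg(f)·deg(g), as expected for curves with no common component (the bound is attained).


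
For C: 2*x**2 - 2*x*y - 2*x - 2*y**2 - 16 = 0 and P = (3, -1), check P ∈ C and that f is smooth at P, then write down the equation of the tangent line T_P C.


Tangent line at P: 12*x - 2*y - 38 = 0.

Step 1: f(3, -1) = 0, so P lies on C.
Step 2: partial derivatives
  f_x(x, y) = 4*x - 2*y - 2, f_y(x, y) = -2*x - 4*y.
  f_x(P) = 12, f_y(P) = -2 (gradient nonzero, so P is smooth).
Step 3: tangent line at P: 12·(x − 3) + -2·(y − -1) = 0.
Expanding: 12*x - 2*y - 38 = 0.


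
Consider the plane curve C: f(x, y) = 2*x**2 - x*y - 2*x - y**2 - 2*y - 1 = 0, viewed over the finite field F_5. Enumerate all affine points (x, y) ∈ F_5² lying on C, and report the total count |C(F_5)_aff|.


Affine F_5-points: {(0, 4), (1, 1), (3, 1), (3, 4)}; count = 4.

For each of the 25 pairs (x, y) ∈ F_5², evaluate f(x, y) mod 5. Record the zeros.
  x = 0: [0↦4, 1↦1, 2↦1, 3↦4, 4↦0]  zeros at y ∈ {4}
  x = 1: [0↦4, 1↦0, 2↦4, 3↦1, 4↦1]  zeros at y ∈ {1}
  x = 2: [0↦3, 1↦3, 2↦1, 3↦2, 4↦1]  zeros at y ∈ ∅
  x = 3: [0↦1, 1↦0, 2↦2, 3↦2, 4↦0]  zeros at y ∈ {1, 4}
  x = 4: [0↦3, 1↦1, 2↦2, 3↦1, 4↦3]  zeros at y ∈ ∅
Collecting zeros: affine points = {(0, 4), (1, 1), (3, 1), (3, 4)}.
Total count |C(F_5)_aff| = 4.


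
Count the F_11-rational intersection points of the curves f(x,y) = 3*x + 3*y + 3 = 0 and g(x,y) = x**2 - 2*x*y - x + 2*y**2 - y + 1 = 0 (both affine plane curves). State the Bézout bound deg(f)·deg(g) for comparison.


Common zeros: {(6, 4)}; count = 1; Bézout bound = 2.

deg(f) = 1, deg(g) = 2, so Bézout bound = 2.
Scan x ∈ F_11. For each x, list the y ∈ F_11 with f(x, y) ≡ 0 and those with g(x, y) ≡ 0 (mod 11); the common zeros in that column are the intersection.
  x = 0: f ≡ 0 at y ∈ {10}; g ≡ 0 at y ∈ {8, 9}; common: ∅.
  x = 1: f ≡ 0 at y ∈ {9}; g ≡ 0 at y ∈ {1, 6}; common: ∅.
  x = 2: f ≡ 0 at y ∈ {8}; g ≡ 0 at y ∈ {1, 7}; common: ∅.
  x = 3: f ≡ 0 at y ∈ {7}; g ≡ 0 at y ∈ {4, 5}; common: ∅.
  x = 4: f ≡ 0 at y ∈ {6}; g ≡ 0 at y ∈ ∅; common: ∅.
  x = 5: f ≡ 0 at y ∈ {5}; g ≡ 0 at y ∈ ∅; common: ∅.
  x = 6: f ≡ 0 at y ∈ {4}; g ≡ 0 at y ∈ {4, 8}; common: {4}.
  x = 7: f ≡ 0 at y ∈ {3}; g ≡ 0 at y ∈ ∅; common: ∅.
  x = 8: f ≡ 0 at y ∈ {2}; g ≡ 0 at y ∈ {5, 9}; common: ∅.
  x = 9: f ≡ 0 at y ∈ {1}; g ≡ 0 at y ∈ ∅; common: ∅.
  x = 10: f ≡ 0 at y ∈ {0}; g ≡ 0 at y ∈ ∅; common: ∅.
Collecting: common zeros = {(6, 4)}, so the count is 1.
Comparison with the Bézout bound: 1 ≤ 2 = deg(f)·deg(g), as expected for curves with no common component (the affine F_11-count falls short of the bound because intersections may lie at infinity, over extension fields, or carry multiplicity).


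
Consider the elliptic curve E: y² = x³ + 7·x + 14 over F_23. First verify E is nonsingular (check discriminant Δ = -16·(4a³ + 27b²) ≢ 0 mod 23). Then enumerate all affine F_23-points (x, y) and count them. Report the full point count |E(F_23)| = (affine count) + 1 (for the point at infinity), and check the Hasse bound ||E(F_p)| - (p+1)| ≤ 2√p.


Affine points = {(2, 6), (2, 17), (3, 4), (3, 19), (5, 6), (5, 17), (9, 1), (9, 22), (10, 7), (10, 16), (12, 3), (12, 20), (13, 5), (13, 18), (14, 2), (14, 21), (16, 6), (16, 17), (17, 3), (17, 20), (20, 9), (20, 14), (22, 11), (22, 12)}; affine count = 24; |E(F_23)| = 25.

Discriminant check: Δ ∝ 4a³ + 27b² = 4·7³ + 27·14² = 4·343 + 27·196 ≡ 17 (mod 23). Nonzero ⇒ E is nonsingular.
For each x ∈ F_23, compute rhs = x³ + 7·x + 14 mod 23, then count y ∈ F_23 with y² ≡ rhs.
  x = 0: rhs = 14, matching y values: none (0 points).
  x = 1: rhs = 22, matching y values: none (0 points).
  x = 2: rhs = 13, matching y values: 6, 17 (2 points).
  x = 3: rhs = 16, matching y values: 4, 19 (2 points).
  x = 4: rhs = 14, matching y values: none (0 points).
  x = 5: rhs = 13, matching y values: 6, 17 (2 points).
  x = 6: rhs = 19, matching y values: none (0 points).
  x = 7: rhs = 15, matching y values: none (0 points).
  x = 8: rhs = 7, matching y values: none (0 points).
  x = 9: rhs = 1, matching y values: 1, 22 (2 points).
  x = 10: rhs = 3, matching y values: 7, 16 (2 points).
  x = 11: rhs = 19, matching y values: none (0 points).
  x = 12: rhs = 9, matching y values: 3, 20 (2 points).
  x = 13: rhs = 2, matching y values: 5, 18 (2 points).
  x = 14: rhs = 4, matching y values: 2, 21 (2 points).
  x = 15: rhs = 21, matching y values: none (0 points).
  x = 16: rhs = 13, matching y values: 6, 17 (2 points).
  x = 17: rhs = 9, matching y values: 3, 20 (2 points).
  x = 18: rhs = 15, matching y values: none (0 points).
  x = 19: rhs = 14, matching y values: none (0 points).
  x = 20: rhs = 12, matching y values: 9, 14 (2 points).
  x = 21: rhs = 15, matching y values: none (0 points).
  x = 22: rhs = 6, matching y values: 11, 12 (2 points).
Total affine count: 24.
Full point count |E(F_23)| = 24 + 1 = 25.
Hasse bound: |25 − (23+1)| = |1| = 1 ≤ 2√23 ≈ 9.5917 ✓.


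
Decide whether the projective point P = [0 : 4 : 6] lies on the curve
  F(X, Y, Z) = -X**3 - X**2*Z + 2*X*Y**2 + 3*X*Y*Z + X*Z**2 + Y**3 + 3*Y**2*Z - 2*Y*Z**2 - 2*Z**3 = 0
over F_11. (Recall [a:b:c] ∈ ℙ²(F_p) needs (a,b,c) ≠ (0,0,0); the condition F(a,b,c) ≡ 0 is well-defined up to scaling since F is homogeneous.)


F(0,4,6) ≡ 6 (mod 11); P is NOT on the curve.

Evaluate F(0, 4, 6) term-by-term (mod 11).
  -X**3 ↦ -1·0·1·1 = 0
  -X**2*Z ↦ -1·0·1·6 = 0
  2*X*Y**2 ↦ 2·0·16·1 = 0
  3*X*Y*Z ↦ 3·0·4·6 = 0
  X*Z**2 ↦ 1·0·1·36 = 0
  Y**3 ↦ 1·1·64·1 = 64
  3*Y**2*Z ↦ 3·1·16·6 = 288
  -2*Y*Z**2 ↦ -2·1·4·36 = -288
  -2*Z**3 ↦ -2·1·1·216 = -432
Sum: F(0, 4, 6) = (0) + (0) + (0) + (0) + (0) + (64) + (288) + (-288) + (-432) = -368.
Reducing mod 11: -368 ≡ 6 (mod 11).
Since F(a, b, c) ≡ 6 ≠ 0 (mod 11), P does NOT lie on the curve.


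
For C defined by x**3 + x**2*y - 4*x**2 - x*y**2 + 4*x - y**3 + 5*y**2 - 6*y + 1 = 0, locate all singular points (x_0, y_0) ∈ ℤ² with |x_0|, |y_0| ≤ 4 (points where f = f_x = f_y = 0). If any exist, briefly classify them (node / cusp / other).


Singular points: {(1, 1)}; classification: cusp.

Compute partial derivatives:
  f_x = 3*x**2 + 2*x*y - 8*x - y**2 + 4.
  f_y = x**2 - 2*x*y - 3*y**2 + 10*y - 6.
Scan x_0 ∈ {−4, ..., 4}. For each x_0, f_y(x_0, y) is a polynomial in y; find its integer roots y ∈ {−4, ..., 4}, then test f_x and f at those candidates.
  x = -4: f_y(-4, y) = -3*y**2 + 18*y + 10; no integer root y with |y| ≤ 4.
  x = -3: f_y(-3, y) = -3*y**2 + 16*y + 3; no integer root y with |y| ≤ 4.
  x = -2: f_y(-2, y) = -3*y**2 + 14*y - 2; no integer root y with |y| ≤ 4.
  x = -1: f_y(-1, y) = -3*y**2 + 12*y - 5; no integer root y with |y| ≤ 4.
  x = 0: f_y(0, y) = -3*y**2 + 10*y - 6; no integer root y with |y| ≤ 4.
  x = 1: f_y(1, y) = -3*y**2 + 8*y - 5; vanishes at y ∈ {1}. (1, 1): f_x = 0, f = 0 — SINGULAR.
  x = 2: f_y(2, y) = -3*y**2 + 6*y - 2; no integer root y with |y| ≤ 4.
  x = 3: f_y(3, y) = -3*y**2 + 4*y + 3; no integer root y with |y| ≤ 4.
  x = 4: f_y(4, y) = -3*y**2 + 2*y + 10; no integer root y with |y| ≤ 4.
Only singular point on the grid: (1, 1).
Classify: substitute x = 1 + u, y = 1 + v and expand: f = u**3 + u**2*v - u*v**2 - v**3 + v**2.
No constant or linear terms (consistent with a singular point). Quadratic part: v**2. Cubic part: u**3 + u**2*v - u*v**2 - v**3.
The quadratic part v**2 is a perfect square, so there is a single (double) tangent line v = 0, i.e. y = 1. Restricting the cubic part to that line (v = 0) leaves u**3 ≠ 0, so f is not divisible by v and the branch is v² ≈ -u**3 to lowest order — this is a cusp.
Classification: cusp.


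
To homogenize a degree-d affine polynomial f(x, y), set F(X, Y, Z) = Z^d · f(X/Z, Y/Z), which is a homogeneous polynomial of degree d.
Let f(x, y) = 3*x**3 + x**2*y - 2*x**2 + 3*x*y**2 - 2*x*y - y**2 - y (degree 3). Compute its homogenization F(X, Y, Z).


F(X, Y, Z) = 3*X**3 + X**2*Y - 2*X**2*Z + 3*X*Y**2 - 2*X*Y*Z - Y**2*Z - Y*Z**2

deg(f) = 3.
Substitute x = X/Z, y = Y/Z into f, then multiply by Z^3.
  monomial 3·x^3·y^0 ↦ 3·X^3·Y^0·Z^0.
  monomial 1·x^2·y^1 ↦ 1·X^2·Y^1·Z^0.
  monomial -2·x^2·y^0 ↦ -2·X^2·Y^0·Z^1.
  monomial 3·x^1·y^2 ↦ 3·X^1·Y^2·Z^0.
  monomial -2·x^1·y^1 ↦ -2·X^1·Y^1·Z^1.
  monomial -1·x^0·y^2 ↦ -1·X^0·Y^2·Z^1.
  monomial -1·x^0·y^1 ↦ -1·X^0·Y^1·Z^2.
Collecting: F(X, Y, Z) = 3*X**3 + X**2*Y - 2*X**2*Z + 3*X*Y**2 - 2*X*Y*Z - Y**2*Z - Y*Z**2.


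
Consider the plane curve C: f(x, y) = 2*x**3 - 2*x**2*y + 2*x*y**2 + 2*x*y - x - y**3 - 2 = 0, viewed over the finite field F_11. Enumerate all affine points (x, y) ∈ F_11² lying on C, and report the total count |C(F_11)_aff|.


Affine F_11-points: {(0, 4), (1, 1), (1, 4), (1, 8), (2, 1), (2, 5), (2, 9), (3, 4), (4, 5), (5, 7), (8, 7), (9, 1), (9, 8), (9, 9), (10, 5), (10, 10)}; count = 16.

For each of the 121 pairs (x, y) ∈ F_11², evaluate f(x, y) mod 11. Record the zeros.
  x = 0: [0↦9, 1↦8, 2↦1, 3↦4, 4↦0, 5↦5, 6↦2, 7↦7, 8↦3, 9↦6, 10↦10]  zeros at y ∈ {4}
  x = 1: [0↦10, 1↦0, 2↦10, 3↦1, 4↦0, 5↦1, 6↦9, 7↦7, 8↦0, 9↦4, 10↦2]  zeros at y ∈ {1, 4, 8}
  x = 2: [0↦1, 1↦0, 2↦1, 3↦9, 4↦7, 5↦0, 6↦4, 7↦2, 8↦10, 9↦0, 10↦10]  zeros at y ∈ {1, 5, 9}
  x = 3: [0↦5, 1↦9, 2↦8, 3↦7, 4↦0, 5↦3, 6↦10, 7↦4, 8↦1, 9↦6, 10↦2]  zeros at y ∈ {4}
  x = 4: [0↦1, 1↦6, 2↦10, 3↦7, 4↦2, 5↦0, 6↦6, 7↦3, 8↦7, 9↦1, 10↦1]  zeros at y ∈ {5}
  x = 5: [0↦1, 1↦3, 2↦8, 3↦10, 4↦3, 5↦3, 6↦4, 7↦0, 8↦7, 9↦8, 10↦8]  zeros at y ∈ {7}
  x = 6: [0↦6, 1↦1, 2↦3, 3↦6, 4↦4, 5↦2, 6↦5, 7↦7, 8↦2, 9↦6, 10↦2]  zeros at y ∈ ∅
  x = 7: [0↦6, 1↦1, 2↦7, 3↦7, 4↦6, 5↦9, 6↦10, 7↦3, 8↦4, 9↦7, 10↦6]  zeros at y ∈ ∅
  x = 8: [0↦2, 1↦4, 2↦10, 3↦3, 4↦10, 5↦3, 6↦9, 7↦0, 8↦3, 9↦1, 10↦10]  zeros at y ∈ {7}
  x = 9: [0↦6, 1↦0, 2↦2, 3↦6, 4↦6, 5↦7, 6↦3, 7↦10, 8↦0, 9↦0, 10↦4]  zeros at y ∈ {1, 8, 9}
  x = 10: [0↦8, 1↦1, 2↦6, 3↦6, 4↦6, 5↦0, 6↦4, 7↦1, 8↦7, 9↦5, 10↦0]  zeros at y ∈ {5, 10}
Collecting zeros: affine points = {(0, 4), (1, 1), (1, 4), (1, 8), (2, 1), (2, 5), (2, 9), (3, 4), (4, 5), (5, 7), (8, 7), (9, 1), (9, 8), (9, 9), (10, 5), (10, 10)}.
Total count |C(F_11)_aff| = 16.


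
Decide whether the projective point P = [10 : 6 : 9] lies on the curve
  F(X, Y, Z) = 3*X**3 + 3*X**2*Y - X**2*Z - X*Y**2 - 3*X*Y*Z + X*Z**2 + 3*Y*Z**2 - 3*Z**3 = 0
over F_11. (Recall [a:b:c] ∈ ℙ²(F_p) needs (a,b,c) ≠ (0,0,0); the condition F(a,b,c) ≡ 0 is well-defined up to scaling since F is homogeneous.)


F(10,6,9) ≡ 10 (mod 11); P is NOT on the curve.

Evaluate F(10, 6, 9) term-by-term (mod 11).
  3*X**3 ↦ 3·1000·1·1 = 3000
  3*X**2*Y ↦ 3·100·6·1 = 1800
  -X**2*Z ↦ -1·100·1·9 = -900
  -X*Y**2 ↦ -1·10·36·1 = -360
  -3*X*Y*Z ↦ -3·10·6·9 = -1620
  X*Z**2 ↦ 1·10·1·81 = 810
  3*Y*Z**2 ↦ 3·1·6·81 = 1458
  -3*Z**3 ↦ -3·1·1·729 = -2187
Sum: F(10, 6, 9) = (3000) + (1800) + (-900) + (-360) + (-1620) + (810) + (1458) + (-2187) = 2001.
Reducing mod 11: 2001 ≡ 10 (mod 11).
Since F(a, b, c) ≡ 10 ≠ 0 (mod 11), P does NOT lie on the curve.


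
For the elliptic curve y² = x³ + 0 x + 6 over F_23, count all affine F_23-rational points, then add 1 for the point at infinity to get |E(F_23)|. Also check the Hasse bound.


Affine points = {(0, 11), (0, 12), (4, 1), (4, 22), (5, 4), (5, 19), (7, 2), (7, 21), (8, 9), (8, 14), (11, 7), (11, 16), (12, 3), (12, 20), (13, 8), (13, 15), (14, 6), (14, 17), (15, 0), (16, 10), (16, 13), (20, 5), (20, 18)}; affine count = 23; |E(F_23)| = 24.

Discriminant check: Δ ∝ 4a³ + 27b² = 4·0³ + 27·6² = 4·0 + 27·36 ≡ 6 (mod 23). Nonzero ⇒ E is nonsingular.
For each x ∈ F_23, compute rhs = x³ + 0·x + 6 mod 23, then count y ∈ F_23 with y² ≡ rhs.
  x = 0: rhs = 6, matching y values: 11, 12 (2 points).
  x = 1: rhs = 7, matching y values: none (0 points).
  x = 2: rhs = 14, matching y values: none (0 points).
  x = 3: rhs = 10, matching y values: none (0 points).
  x = 4: rhs = 1, matching y values: 1, 22 (2 points).
  x = 5: rhs = 16, matching y values: 4, 19 (2 points).
  x = 6: rhs = 15, matching y values: none (0 points).
  x = 7: rhs = 4, matching y values: 2, 21 (2 points).
  x = 8: rhs = 12, matching y values: 9, 14 (2 points).
  x = 9: rhs = 22, matching y values: none (0 points).
  x = 10: rhs = 17, matching y values: none (0 points).
  x = 11: rhs = 3, matching y values: 7, 16 (2 points).
  x = 12: rhs = 9, matching y values: 3, 20 (2 points).
  x = 13: rhs = 18, matching y values: 8, 15 (2 points).
  x = 14: rhs = 13, matching y values: 6, 17 (2 points).
  x = 15: rhs = 0, matching y values: 0 (1 points).
  x = 16: rhs = 8, matching y values: 10, 13 (2 points).
  x = 17: rhs = 20, matching y values: none (0 points).
  x = 18: rhs = 19, matching y values: none (0 points).
  x = 19: rhs = 11, matching y values: none (0 points).
  x = 20: rhs = 2, matching y values: 5, 18 (2 points).
  x = 21: rhs = 21, matching y values: none (0 points).
  x = 22: rhs = 5, matching y values: none (0 points).
Total affine count: 23.
Full point count |E(F_23)| = 23 + 1 = 24.
Hasse bound: |24 − (23+1)| = |0| = 0 ≤ 2√23 ≈ 9.5917 ✓.


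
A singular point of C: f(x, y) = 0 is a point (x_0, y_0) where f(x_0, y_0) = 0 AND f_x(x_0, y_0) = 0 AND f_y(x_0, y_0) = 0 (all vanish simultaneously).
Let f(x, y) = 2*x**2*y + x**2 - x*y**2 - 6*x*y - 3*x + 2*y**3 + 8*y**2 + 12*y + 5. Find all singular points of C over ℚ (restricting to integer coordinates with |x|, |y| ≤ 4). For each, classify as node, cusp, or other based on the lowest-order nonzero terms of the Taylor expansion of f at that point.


Singular points: {(1, -1)}; classification: node.

Compute partial derivatives:
  f_x = 4*x*y + 2*x - y**2 - 6*y - 3.
  f_y = 2*x**2 - 2*x*y - 6*x + 6*y**2 + 16*y + 12.
Scan x_0 ∈ {−4, ..., 4}. For each x_0, f_y(x_0, y) is a polynomial in y; find its integer roots y ∈ {−4, ..., 4}, then test f_x and f at those candidates.
  x = -4: f_y(-4, y) = 6*y**2 + 24*y + 68; no integer root y with |y| ≤ 4.
  x = -3: f_y(-3, y) = 6*y**2 + 22*y + 48; no integer root y with |y| ≤ 4.
  x = -2: f_y(-2, y) = 6*y**2 + 20*y + 32; no integer root y with |y| ≤ 4.
  x = -1: f_y(-1, y) = 6*y**2 + 18*y + 20; no integer root y with |y| ≤ 4.
  x = 0: f_y(0, y) = 6*y**2 + 16*y + 12; no integer root y with |y| ≤ 4.
  x = 1: f_y(1, y) = 6*y**2 + 14*y + 8; vanishes at y ∈ {-1}. (1, -1): f_x = 0, f = 0 — SINGULAR.
  x = 2: f_y(2, y) = 6*y**2 + 12*y + 8; no integer root y with |y| ≤ 4.
  x = 3: f_y(3, y) = 6*y**2 + 10*y + 12; no integer root y with |y| ≤ 4.
  x = 4: f_y(4, y) = 6*y**2 + 8*y + 20; no integer root y with |y| ≤ 4.
Only singular point on the grid: (1, -1).
Classify: substitute x = 1 + u, y = -1 + v and expand: f = 2*u**2*v - u**2 - u*v**2 + 2*v**3 + v**2.
No constant or linear terms (consistent with a singular point). Quadratic part: -u**2 + v**2. Cubic part: 2*u**2*v - u*v**2 + 2*v**3.
The quadratic part v**2 - u**2 = (v − u)(v + u) splits into two distinct linear factors, so there are two distinct tangent lines y − -1 = ±(x − 1) — this is a node (ordinary double point).
Classification: node.


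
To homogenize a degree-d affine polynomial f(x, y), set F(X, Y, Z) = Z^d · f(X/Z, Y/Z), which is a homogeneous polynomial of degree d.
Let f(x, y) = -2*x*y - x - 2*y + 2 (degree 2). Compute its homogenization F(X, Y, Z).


F(X, Y, Z) = -2*X*Y - X*Z - 2*Y*Z + 2*Z**2

deg(f) = 2.
Substitute x = X/Z, y = Y/Z into f, then multiply by Z^2.
  monomial -2·x^1·y^1 ↦ -2·X^1·Y^1·Z^0.
  monomial -1·x^1·y^0 ↦ -1·X^1·Y^0·Z^1.
  monomial -2·x^0·y^1 ↦ -2·X^0·Y^1·Z^1.
  monomial 2·x^0·y^0 ↦ 2·X^0·Y^0·Z^2.
Collecting: F(X, Y, Z) = -2*X*Y - X*Z - 2*Y*Z + 2*Z**2.


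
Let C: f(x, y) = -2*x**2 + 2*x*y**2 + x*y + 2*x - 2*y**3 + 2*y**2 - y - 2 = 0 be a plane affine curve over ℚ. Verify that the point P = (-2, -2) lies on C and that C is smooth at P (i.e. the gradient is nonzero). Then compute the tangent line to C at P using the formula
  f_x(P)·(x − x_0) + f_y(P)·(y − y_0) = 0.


Tangent line at P: 16*x - 19*y - 6 = 0.

Step 1: f(-2, -2) = 0, so P lies on C.
Step 2: partial derivatives
  f_x(x, y) = -4*x + 2*y**2 + y + 2, f_y(x, y) = 4*x*y + x - 6*y**2 + 4*y - 1.
  f_x(P) = 16, f_y(P) = -19 (gradient nonzero, so P is smooth).
Step 3: tangent line at P: 16·(x − -2) + -19·(y − -2) = 0.
Expanding: 16*x - 19*y - 6 = 0.


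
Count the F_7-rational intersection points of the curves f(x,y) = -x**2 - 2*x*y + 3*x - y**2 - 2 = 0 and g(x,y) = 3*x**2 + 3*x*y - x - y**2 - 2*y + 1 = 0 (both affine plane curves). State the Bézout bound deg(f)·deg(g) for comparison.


Common zeros: {(2, 3)}; count = 1; Bézout bound = 4.

deg(f) = 2, deg(g) = 2, so Bézout bound = 4.
Scan x ∈ F_7. For each x, list the y ∈ F_7 with f(x, y) ≡ 0 and those with g(x, y) ≡ 0 (mod 7); the common zeros in that column are the intersection.
  x = 0: f ≡ 0 at y ∈ ∅; g ≡ 0 at y ∈ {2, 3}; common: ∅.
  x = 1: f ≡ 0 at y ∈ {0, 5}; g ≡ 0 at y ∈ ∅; common: ∅.
  x = 2: f ≡ 0 at y ∈ {0, 3}; g ≡ 0 at y ∈ {1, 3}; common: {3}.
  x = 3: f ≡ 0 at y ∈ {4}; g ≡ 0 at y ∈ {2, 5}; common: ∅.
  x = 4: f ≡ 0 at y ∈ ∅; g ≡ 0 at y ∈ {5}; common: ∅.
  x = 5: f ≡ 0 at y ∈ ∅; g ≡ 0 at y ∈ ∅; common: ∅.
  x = 6: f ≡ 0 at y ∈ {4, 5}; g ≡ 0 at y ∈ ∅; common: ∅.
Collecting: common zeros = {(2, 3)}, so the count is 1.
Comparison with the Bézout bound: 1 ≤ 4 = deg(f)·deg(g), as expected for curves with no common component (the affine F_7-count falls short of the bound because intersections may lie at infinity, over extension fields, or carry multiplicity).


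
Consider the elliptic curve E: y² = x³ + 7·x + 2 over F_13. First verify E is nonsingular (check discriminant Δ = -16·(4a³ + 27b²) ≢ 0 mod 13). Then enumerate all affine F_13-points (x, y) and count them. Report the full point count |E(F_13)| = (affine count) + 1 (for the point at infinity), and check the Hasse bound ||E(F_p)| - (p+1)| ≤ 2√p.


Affine points = {(1, 6), (1, 7), (4, 4), (4, 9), (6, 0), (7, 2), (7, 11), (9, 1), (9, 12)}; affine count = 9; |E(F_13)| = 10.

Discriminant check: Δ ∝ 4a³ + 27b² = 4·7³ + 27·2² = 4·343 + 27·4 ≡ 11 (mod 13). Nonzero ⇒ E is nonsingular.
For each x ∈ F_13, compute rhs = x³ + 7·x + 2 mod 13, then count y ∈ F_13 with y² ≡ rhs.
  x = 0: rhs = 2, matching y values: none (0 points).
  x = 1: rhs = 10, matching y values: 6, 7 (2 points).
  x = 2: rhs = 11, matching y values: none (0 points).
  x = 3: rhs = 11, matching y values: none (0 points).
  x = 4: rhs = 3, matching y values: 4, 9 (2 points).
  x = 5: rhs = 6, matching y values: none (0 points).
  x = 6: rhs = 0, matching y values: 0 (1 points).
  x = 7: rhs = 4, matching y values: 2, 11 (2 points).
  x = 8: rhs = 11, matching y values: none (0 points).
  x = 9: rhs = 1, matching y values: 1, 12 (2 points).
  x = 10: rhs = 6, matching y values: none (0 points).
  x = 11: rhs = 6, matching y values: none (0 points).
  x = 12: rhs = 7, matching y values: none (0 points).
Total affine count: 9.
Full point count |E(F_13)| = 9 + 1 = 10.
Hasse bound: |10 − (13+1)| = |-4| = 4 ≤ 2√13 ≈ 7.2111 ✓.


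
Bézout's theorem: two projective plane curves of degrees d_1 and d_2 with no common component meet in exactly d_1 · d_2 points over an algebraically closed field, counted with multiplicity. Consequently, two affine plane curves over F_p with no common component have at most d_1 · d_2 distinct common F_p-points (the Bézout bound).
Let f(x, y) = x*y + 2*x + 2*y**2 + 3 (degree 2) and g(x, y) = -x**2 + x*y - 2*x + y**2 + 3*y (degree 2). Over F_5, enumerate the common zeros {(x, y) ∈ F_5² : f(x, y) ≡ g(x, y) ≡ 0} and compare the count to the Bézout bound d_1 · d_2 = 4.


Common zeros: ∅; count = 0; Bézout bound = 4.

deg(f) = 2, deg(g) = 2, so Bézout bound = 4.
Scan x ∈ F_5. For each x, list the y ∈ F_5 with f(x, y) ≡ 0 and those with g(x, y) ≡ 0 (mod 5); the common zeros in that column are the intersection.
  x = 0: f ≡ 0 at y ∈ {1, 4}; g ≡ 0 at y ∈ {0, 2}; common: ∅.
  x = 1: f ≡ 0 at y ∈ {0, 2}; g ≡ 0 at y ∈ ∅; common: ∅.
  x = 2: f ≡ 0 at y ∈ ∅; g ≡ 0 at y ∈ ∅; common: ∅.
  x = 3: f ≡ 0 at y ∈ ∅; g ≡ 0 at y ∈ {0, 4}; common: ∅.
  x = 4: f ≡ 0 at y ∈ ∅; g ≡ 0 at y ∈ {4}; common: ∅.
Collecting: common zeros = ∅, so the count is 0.
Comparison with the Bézout bound: 0 ≤ 4 = deg(f)·deg(g), as expected for curves with no common component (the affine F_5-count falls short of the bound because intersections may lie at infinity, over extension fields, or carry multiplicity).
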